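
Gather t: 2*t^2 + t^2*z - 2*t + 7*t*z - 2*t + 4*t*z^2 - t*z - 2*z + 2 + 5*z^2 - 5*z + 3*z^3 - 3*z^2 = t^2*(z + 2) + t*(4*z^2 + 6*z - 4) + 3*z^3 + 2*z^2 - 7*z + 2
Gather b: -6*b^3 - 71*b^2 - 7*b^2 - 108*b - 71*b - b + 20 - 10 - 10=-6*b^3 - 78*b^2 - 180*b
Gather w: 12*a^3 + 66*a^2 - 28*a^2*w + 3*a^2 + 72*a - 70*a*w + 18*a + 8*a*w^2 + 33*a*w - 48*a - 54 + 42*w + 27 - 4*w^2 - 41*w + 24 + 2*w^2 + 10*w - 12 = 12*a^3 + 69*a^2 + 42*a + w^2*(8*a - 2) + w*(-28*a^2 - 37*a + 11) - 15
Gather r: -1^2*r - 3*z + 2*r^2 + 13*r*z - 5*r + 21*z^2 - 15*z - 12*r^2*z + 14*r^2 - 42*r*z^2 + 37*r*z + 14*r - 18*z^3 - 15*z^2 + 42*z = r^2*(16 - 12*z) + r*(-42*z^2 + 50*z + 8) - 18*z^3 + 6*z^2 + 24*z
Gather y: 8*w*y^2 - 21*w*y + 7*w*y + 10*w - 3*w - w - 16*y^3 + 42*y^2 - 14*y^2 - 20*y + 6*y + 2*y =6*w - 16*y^3 + y^2*(8*w + 28) + y*(-14*w - 12)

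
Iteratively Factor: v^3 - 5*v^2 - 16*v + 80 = (v - 5)*(v^2 - 16) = (v - 5)*(v + 4)*(v - 4)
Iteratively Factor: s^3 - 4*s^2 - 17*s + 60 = (s + 4)*(s^2 - 8*s + 15) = (s - 5)*(s + 4)*(s - 3)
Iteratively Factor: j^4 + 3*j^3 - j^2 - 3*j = (j + 1)*(j^3 + 2*j^2 - 3*j) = (j + 1)*(j + 3)*(j^2 - j) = j*(j + 1)*(j + 3)*(j - 1)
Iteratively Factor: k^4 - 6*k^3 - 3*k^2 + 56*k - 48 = (k - 4)*(k^3 - 2*k^2 - 11*k + 12) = (k - 4)*(k + 3)*(k^2 - 5*k + 4) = (k - 4)*(k - 1)*(k + 3)*(k - 4)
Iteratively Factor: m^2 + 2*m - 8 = (m - 2)*(m + 4)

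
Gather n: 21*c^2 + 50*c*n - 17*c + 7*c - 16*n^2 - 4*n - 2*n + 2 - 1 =21*c^2 - 10*c - 16*n^2 + n*(50*c - 6) + 1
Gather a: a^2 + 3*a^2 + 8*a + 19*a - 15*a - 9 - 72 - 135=4*a^2 + 12*a - 216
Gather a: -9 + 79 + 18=88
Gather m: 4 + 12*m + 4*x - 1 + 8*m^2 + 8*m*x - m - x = 8*m^2 + m*(8*x + 11) + 3*x + 3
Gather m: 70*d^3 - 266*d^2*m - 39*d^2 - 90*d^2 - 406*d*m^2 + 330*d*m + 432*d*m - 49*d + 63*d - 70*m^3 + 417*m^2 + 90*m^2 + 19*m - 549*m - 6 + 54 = 70*d^3 - 129*d^2 + 14*d - 70*m^3 + m^2*(507 - 406*d) + m*(-266*d^2 + 762*d - 530) + 48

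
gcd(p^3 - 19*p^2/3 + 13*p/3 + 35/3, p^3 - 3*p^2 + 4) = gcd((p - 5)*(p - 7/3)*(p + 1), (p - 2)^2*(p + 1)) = p + 1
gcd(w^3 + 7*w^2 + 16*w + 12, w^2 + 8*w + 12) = w + 2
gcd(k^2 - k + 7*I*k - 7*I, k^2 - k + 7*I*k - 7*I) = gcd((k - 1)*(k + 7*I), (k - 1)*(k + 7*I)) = k^2 + k*(-1 + 7*I) - 7*I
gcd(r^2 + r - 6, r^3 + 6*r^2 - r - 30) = r^2 + r - 6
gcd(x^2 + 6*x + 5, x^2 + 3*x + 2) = x + 1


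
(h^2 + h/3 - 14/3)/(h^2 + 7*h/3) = (h - 2)/h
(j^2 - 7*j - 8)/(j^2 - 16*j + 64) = (j + 1)/(j - 8)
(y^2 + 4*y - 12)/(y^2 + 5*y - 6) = (y - 2)/(y - 1)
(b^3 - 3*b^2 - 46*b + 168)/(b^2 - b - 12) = (b^2 + b - 42)/(b + 3)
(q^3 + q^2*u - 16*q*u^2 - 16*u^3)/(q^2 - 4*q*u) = q + 5*u + 4*u^2/q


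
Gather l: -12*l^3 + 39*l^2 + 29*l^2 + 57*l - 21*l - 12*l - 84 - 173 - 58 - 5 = -12*l^3 + 68*l^2 + 24*l - 320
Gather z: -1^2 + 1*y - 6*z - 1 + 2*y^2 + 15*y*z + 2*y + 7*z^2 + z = 2*y^2 + 3*y + 7*z^2 + z*(15*y - 5) - 2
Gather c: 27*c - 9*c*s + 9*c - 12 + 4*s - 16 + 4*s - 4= c*(36 - 9*s) + 8*s - 32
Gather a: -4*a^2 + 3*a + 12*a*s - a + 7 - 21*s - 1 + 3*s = -4*a^2 + a*(12*s + 2) - 18*s + 6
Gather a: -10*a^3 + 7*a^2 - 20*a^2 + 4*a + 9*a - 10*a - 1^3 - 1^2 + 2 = -10*a^3 - 13*a^2 + 3*a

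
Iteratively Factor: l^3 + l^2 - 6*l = (l + 3)*(l^2 - 2*l) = l*(l + 3)*(l - 2)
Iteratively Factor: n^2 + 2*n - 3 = (n - 1)*(n + 3)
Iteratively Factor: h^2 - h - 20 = (h - 5)*(h + 4)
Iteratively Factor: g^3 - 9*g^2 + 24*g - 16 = (g - 4)*(g^2 - 5*g + 4) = (g - 4)*(g - 1)*(g - 4)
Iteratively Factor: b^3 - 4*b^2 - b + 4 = (b - 4)*(b^2 - 1) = (b - 4)*(b - 1)*(b + 1)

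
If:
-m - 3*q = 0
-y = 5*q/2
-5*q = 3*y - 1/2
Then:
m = 3/5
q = -1/5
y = 1/2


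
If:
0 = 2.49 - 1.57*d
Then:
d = 1.59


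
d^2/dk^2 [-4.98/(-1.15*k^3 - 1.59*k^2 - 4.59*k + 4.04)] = (-(34.362*k + 15.8364)*(1.15*k^3 + 1.59*k^2 + 4.59*k - 4.04) + 4.98*(3.45*k^2 + 3.18*k + 4.59)*(6.9*k^2 + 6.36*k + 9.18))/(1.15*k^3 + 1.59*k^2 + 4.59*k - 4.04)^3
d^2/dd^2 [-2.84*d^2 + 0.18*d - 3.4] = -5.68000000000000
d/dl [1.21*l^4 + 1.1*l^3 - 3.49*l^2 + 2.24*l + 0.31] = 4.84*l^3 + 3.3*l^2 - 6.98*l + 2.24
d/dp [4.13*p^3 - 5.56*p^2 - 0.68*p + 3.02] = 12.39*p^2 - 11.12*p - 0.68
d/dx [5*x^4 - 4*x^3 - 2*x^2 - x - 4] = 20*x^3 - 12*x^2 - 4*x - 1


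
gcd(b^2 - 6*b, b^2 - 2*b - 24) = b - 6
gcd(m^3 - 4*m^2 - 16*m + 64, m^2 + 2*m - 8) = m + 4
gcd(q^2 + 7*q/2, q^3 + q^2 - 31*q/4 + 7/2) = q + 7/2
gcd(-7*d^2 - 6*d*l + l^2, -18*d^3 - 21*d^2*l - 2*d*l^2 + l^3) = d + l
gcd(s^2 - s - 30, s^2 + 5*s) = s + 5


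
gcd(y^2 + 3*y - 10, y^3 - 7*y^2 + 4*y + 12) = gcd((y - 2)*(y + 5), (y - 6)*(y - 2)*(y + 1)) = y - 2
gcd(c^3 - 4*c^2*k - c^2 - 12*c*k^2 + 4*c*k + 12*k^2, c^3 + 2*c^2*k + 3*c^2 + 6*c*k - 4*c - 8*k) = c^2 + 2*c*k - c - 2*k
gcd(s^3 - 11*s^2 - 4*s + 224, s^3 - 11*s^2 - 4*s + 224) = s^3 - 11*s^2 - 4*s + 224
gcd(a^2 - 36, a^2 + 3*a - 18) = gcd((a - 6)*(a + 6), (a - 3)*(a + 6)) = a + 6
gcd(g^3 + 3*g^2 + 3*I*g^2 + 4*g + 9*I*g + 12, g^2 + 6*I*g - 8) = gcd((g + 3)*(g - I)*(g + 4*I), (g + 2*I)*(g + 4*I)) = g + 4*I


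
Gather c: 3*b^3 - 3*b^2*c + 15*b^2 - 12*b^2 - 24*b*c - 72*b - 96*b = 3*b^3 + 3*b^2 - 168*b + c*(-3*b^2 - 24*b)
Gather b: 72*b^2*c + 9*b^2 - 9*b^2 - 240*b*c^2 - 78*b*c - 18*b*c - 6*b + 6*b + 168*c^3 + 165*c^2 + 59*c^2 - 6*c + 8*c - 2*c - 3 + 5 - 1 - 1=72*b^2*c + b*(-240*c^2 - 96*c) + 168*c^3 + 224*c^2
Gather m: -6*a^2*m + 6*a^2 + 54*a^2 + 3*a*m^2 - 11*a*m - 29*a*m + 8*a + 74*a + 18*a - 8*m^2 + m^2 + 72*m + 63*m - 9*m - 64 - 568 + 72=60*a^2 + 100*a + m^2*(3*a - 7) + m*(-6*a^2 - 40*a + 126) - 560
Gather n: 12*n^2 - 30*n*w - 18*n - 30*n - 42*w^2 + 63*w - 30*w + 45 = 12*n^2 + n*(-30*w - 48) - 42*w^2 + 33*w + 45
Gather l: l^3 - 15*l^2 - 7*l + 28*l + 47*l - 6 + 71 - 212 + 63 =l^3 - 15*l^2 + 68*l - 84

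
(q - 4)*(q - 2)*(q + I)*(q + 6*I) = q^4 - 6*q^3 + 7*I*q^3 + 2*q^2 - 42*I*q^2 + 36*q + 56*I*q - 48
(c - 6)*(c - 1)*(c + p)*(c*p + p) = c^4*p + c^3*p^2 - 6*c^3*p - 6*c^2*p^2 - c^2*p - c*p^2 + 6*c*p + 6*p^2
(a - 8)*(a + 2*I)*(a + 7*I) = a^3 - 8*a^2 + 9*I*a^2 - 14*a - 72*I*a + 112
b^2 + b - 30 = (b - 5)*(b + 6)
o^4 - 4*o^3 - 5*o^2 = o^2*(o - 5)*(o + 1)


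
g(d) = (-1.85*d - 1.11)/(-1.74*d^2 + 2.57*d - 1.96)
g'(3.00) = -0.35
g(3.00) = 0.67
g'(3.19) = -0.29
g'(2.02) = -0.97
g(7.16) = 0.20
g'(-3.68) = -0.02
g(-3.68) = -0.16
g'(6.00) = -0.05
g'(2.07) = -0.91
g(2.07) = 1.21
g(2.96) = 0.69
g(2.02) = 1.25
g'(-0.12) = 1.31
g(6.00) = 0.25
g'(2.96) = -0.36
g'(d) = (-1.85*d - 1.11)*(3.48*d - 2.57)/(-1.74*d^2 + 2.57*d - 1.96)^2 - 1.85/(-1.74*d^2 + 2.57*d - 1.96) = (-3.219*d^2 - 3.8628*d + 6.4787)/(3.0276*d^4 - 8.9436*d^3 + 13.4257*d^2 - 10.0744*d + 3.8416)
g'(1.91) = -1.09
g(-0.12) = 0.39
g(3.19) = 0.61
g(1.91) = 1.37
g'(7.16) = -0.04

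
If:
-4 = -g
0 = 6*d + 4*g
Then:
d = -8/3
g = 4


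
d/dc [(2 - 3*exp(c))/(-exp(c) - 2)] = 8*exp(c)/(exp(c) + 2)^2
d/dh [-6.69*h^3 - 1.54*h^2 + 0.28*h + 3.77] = -20.07*h^2 - 3.08*h + 0.28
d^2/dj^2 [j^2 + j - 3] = 2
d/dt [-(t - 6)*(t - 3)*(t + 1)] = -3*t^2 + 16*t - 9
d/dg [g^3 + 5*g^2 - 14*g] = 3*g^2 + 10*g - 14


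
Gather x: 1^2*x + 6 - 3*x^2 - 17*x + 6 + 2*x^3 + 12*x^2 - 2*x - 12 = 2*x^3 + 9*x^2 - 18*x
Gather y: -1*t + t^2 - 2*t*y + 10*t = t^2 - 2*t*y + 9*t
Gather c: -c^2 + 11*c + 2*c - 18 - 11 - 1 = -c^2 + 13*c - 30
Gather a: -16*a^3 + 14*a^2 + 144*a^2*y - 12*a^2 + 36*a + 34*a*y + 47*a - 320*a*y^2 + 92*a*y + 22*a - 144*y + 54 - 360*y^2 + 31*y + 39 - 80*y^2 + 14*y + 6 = -16*a^3 + a^2*(144*y + 2) + a*(-320*y^2 + 126*y + 105) - 440*y^2 - 99*y + 99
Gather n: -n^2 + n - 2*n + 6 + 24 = -n^2 - n + 30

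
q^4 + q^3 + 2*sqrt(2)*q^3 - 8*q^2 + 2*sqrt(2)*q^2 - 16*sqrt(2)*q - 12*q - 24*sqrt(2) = (q - 3)*(q + 2)^2*(q + 2*sqrt(2))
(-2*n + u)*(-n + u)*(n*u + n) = 2*n^3*u + 2*n^3 - 3*n^2*u^2 - 3*n^2*u + n*u^3 + n*u^2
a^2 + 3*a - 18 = (a - 3)*(a + 6)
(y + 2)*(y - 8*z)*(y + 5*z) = y^3 - 3*y^2*z + 2*y^2 - 40*y*z^2 - 6*y*z - 80*z^2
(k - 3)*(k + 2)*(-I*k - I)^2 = -k^4 - k^3 + 7*k^2 + 13*k + 6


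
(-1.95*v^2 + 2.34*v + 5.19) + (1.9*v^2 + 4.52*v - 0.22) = -0.05*v^2 + 6.86*v + 4.97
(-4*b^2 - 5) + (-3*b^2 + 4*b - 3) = -7*b^2 + 4*b - 8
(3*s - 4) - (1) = 3*s - 5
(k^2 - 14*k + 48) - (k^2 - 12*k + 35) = 13 - 2*k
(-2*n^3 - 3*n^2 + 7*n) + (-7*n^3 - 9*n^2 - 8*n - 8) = -9*n^3 - 12*n^2 - n - 8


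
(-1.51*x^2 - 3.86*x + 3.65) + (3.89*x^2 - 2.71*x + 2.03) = 2.38*x^2 - 6.57*x + 5.68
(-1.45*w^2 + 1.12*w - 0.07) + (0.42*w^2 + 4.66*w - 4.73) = -1.03*w^2 + 5.78*w - 4.8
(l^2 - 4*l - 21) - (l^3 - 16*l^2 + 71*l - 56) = -l^3 + 17*l^2 - 75*l + 35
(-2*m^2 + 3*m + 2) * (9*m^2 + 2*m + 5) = -18*m^4 + 23*m^3 + 14*m^2 + 19*m + 10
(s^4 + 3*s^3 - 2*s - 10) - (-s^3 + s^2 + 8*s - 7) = s^4 + 4*s^3 - s^2 - 10*s - 3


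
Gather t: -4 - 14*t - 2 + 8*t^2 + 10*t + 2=8*t^2 - 4*t - 4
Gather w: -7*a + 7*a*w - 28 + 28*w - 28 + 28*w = -7*a + w*(7*a + 56) - 56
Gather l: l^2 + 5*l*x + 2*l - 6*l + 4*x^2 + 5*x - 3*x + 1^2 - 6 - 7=l^2 + l*(5*x - 4) + 4*x^2 + 2*x - 12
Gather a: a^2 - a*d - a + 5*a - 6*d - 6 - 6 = a^2 + a*(4 - d) - 6*d - 12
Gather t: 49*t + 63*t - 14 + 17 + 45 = 112*t + 48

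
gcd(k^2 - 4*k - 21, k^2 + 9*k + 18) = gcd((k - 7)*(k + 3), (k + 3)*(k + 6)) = k + 3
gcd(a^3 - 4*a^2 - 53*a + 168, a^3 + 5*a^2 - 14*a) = a + 7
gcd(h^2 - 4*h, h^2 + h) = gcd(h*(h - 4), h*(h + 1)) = h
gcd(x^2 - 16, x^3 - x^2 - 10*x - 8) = x - 4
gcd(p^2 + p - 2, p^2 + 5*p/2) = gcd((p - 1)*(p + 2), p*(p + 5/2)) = 1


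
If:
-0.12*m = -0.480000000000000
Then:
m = 4.00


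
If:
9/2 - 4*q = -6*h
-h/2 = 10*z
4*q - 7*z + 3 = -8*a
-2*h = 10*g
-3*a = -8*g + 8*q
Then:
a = -897/1795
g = 198/1795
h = -198/359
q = 855/2872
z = 99/3590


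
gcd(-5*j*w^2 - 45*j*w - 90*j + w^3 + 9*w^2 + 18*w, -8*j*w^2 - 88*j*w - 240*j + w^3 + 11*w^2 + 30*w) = w + 6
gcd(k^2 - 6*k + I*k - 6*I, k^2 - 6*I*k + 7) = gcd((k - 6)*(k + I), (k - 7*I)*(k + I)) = k + I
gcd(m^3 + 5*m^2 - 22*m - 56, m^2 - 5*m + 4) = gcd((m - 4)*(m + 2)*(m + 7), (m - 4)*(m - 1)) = m - 4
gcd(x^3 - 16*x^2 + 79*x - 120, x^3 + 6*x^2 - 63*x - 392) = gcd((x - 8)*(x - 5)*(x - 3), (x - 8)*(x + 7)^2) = x - 8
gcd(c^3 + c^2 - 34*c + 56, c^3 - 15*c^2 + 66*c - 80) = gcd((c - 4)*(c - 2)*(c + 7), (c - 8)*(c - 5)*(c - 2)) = c - 2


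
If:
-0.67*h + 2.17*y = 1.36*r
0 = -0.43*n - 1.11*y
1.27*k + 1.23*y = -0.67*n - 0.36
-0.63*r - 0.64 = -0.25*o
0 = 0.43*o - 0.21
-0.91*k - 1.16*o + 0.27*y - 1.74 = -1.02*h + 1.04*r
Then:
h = 1.16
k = -0.35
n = 0.41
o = 0.49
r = -0.82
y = -0.16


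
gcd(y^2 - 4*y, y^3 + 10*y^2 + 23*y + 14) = 1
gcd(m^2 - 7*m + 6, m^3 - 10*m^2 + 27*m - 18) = m^2 - 7*m + 6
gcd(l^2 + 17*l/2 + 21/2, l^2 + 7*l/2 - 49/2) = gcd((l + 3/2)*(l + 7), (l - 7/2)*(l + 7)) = l + 7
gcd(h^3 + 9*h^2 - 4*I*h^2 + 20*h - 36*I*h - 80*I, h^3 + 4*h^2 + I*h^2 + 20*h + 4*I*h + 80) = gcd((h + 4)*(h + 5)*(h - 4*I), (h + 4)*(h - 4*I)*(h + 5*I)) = h^2 + h*(4 - 4*I) - 16*I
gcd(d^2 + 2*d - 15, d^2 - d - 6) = d - 3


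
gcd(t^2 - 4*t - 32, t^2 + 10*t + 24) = t + 4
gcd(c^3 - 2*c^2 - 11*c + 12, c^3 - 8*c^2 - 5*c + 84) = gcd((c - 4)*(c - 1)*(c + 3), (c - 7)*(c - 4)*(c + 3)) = c^2 - c - 12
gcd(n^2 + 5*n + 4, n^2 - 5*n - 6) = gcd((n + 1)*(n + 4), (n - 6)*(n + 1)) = n + 1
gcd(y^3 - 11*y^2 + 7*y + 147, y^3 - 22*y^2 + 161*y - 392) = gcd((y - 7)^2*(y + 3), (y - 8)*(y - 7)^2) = y^2 - 14*y + 49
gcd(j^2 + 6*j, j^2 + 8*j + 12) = j + 6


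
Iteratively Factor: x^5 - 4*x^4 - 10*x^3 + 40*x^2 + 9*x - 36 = (x - 1)*(x^4 - 3*x^3 - 13*x^2 + 27*x + 36) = (x - 1)*(x + 3)*(x^3 - 6*x^2 + 5*x + 12) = (x - 4)*(x - 1)*(x + 3)*(x^2 - 2*x - 3) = (x - 4)*(x - 1)*(x + 1)*(x + 3)*(x - 3)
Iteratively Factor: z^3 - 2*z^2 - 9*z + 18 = (z - 3)*(z^2 + z - 6) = (z - 3)*(z + 3)*(z - 2)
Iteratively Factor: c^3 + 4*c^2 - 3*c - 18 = (c + 3)*(c^2 + c - 6) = (c - 2)*(c + 3)*(c + 3)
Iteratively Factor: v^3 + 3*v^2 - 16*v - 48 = (v + 4)*(v^2 - v - 12) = (v + 3)*(v + 4)*(v - 4)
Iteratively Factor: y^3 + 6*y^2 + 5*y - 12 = (y + 3)*(y^2 + 3*y - 4) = (y - 1)*(y + 3)*(y + 4)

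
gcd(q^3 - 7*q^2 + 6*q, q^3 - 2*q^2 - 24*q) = q^2 - 6*q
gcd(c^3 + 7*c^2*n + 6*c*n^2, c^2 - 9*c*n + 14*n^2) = 1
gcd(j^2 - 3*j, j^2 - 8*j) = j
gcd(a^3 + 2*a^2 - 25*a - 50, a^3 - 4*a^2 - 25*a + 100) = a^2 - 25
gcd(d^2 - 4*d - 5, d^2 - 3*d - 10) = d - 5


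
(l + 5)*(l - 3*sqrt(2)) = l^2 - 3*sqrt(2)*l + 5*l - 15*sqrt(2)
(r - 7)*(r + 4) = r^2 - 3*r - 28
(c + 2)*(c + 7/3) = c^2 + 13*c/3 + 14/3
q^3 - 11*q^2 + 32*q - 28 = (q - 7)*(q - 2)^2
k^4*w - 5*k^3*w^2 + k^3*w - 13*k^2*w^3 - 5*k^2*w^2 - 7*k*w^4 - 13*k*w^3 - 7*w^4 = (k - 7*w)*(k + w)^2*(k*w + w)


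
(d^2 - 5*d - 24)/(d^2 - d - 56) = (d + 3)/(d + 7)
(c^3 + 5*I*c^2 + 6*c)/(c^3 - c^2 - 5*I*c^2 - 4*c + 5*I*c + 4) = c*(c + 6*I)/(c^2 - c*(1 + 4*I) + 4*I)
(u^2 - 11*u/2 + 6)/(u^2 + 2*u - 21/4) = 2*(u - 4)/(2*u + 7)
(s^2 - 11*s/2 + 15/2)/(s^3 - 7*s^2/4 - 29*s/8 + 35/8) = 4*(s - 3)/(4*s^2 + 3*s - 7)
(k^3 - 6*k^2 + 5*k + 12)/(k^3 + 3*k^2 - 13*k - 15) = (k - 4)/(k + 5)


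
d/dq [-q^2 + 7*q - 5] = 7 - 2*q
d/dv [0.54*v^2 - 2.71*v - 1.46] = 1.08*v - 2.71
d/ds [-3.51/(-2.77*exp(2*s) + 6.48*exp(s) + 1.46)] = (22.7448 - 19.4454*exp(s))*exp(s)/(-2.77*exp(2*s) + 6.48*exp(s) + 1.46)^2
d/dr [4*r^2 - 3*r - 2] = 8*r - 3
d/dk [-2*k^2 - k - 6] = -4*k - 1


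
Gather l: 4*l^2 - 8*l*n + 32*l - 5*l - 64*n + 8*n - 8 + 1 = 4*l^2 + l*(27 - 8*n) - 56*n - 7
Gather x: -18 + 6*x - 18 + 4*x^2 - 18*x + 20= 4*x^2 - 12*x - 16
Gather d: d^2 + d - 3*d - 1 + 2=d^2 - 2*d + 1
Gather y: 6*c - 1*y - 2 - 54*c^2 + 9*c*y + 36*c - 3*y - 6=-54*c^2 + 42*c + y*(9*c - 4) - 8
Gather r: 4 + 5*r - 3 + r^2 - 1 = r^2 + 5*r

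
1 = 1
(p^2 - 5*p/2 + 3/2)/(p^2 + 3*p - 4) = (p - 3/2)/(p + 4)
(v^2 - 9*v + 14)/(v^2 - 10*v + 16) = (v - 7)/(v - 8)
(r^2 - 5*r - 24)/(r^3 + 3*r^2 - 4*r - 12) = (r - 8)/(r^2 - 4)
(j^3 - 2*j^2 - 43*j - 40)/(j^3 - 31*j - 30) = (j - 8)/(j - 6)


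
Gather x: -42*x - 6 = -42*x - 6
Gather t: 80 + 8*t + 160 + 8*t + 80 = 16*t + 320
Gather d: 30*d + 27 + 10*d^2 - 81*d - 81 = 10*d^2 - 51*d - 54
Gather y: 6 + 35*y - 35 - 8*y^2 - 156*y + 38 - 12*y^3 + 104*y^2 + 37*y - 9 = -12*y^3 + 96*y^2 - 84*y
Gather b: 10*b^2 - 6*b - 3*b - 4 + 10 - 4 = 10*b^2 - 9*b + 2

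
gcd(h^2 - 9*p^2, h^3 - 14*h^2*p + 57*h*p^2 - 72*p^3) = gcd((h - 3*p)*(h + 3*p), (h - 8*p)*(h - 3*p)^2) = -h + 3*p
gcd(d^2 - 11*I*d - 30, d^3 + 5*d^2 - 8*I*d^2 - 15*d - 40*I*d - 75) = d - 5*I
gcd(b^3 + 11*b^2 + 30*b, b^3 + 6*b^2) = b^2 + 6*b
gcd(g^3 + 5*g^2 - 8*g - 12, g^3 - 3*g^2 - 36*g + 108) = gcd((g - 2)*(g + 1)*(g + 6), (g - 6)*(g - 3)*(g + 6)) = g + 6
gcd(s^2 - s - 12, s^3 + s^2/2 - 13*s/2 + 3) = s + 3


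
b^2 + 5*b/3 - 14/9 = (b - 2/3)*(b + 7/3)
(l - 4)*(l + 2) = l^2 - 2*l - 8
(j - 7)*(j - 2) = j^2 - 9*j + 14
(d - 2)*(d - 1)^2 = d^3 - 4*d^2 + 5*d - 2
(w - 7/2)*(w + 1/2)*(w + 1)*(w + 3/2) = w^4 - w^3/2 - 31*w^2/4 - 71*w/8 - 21/8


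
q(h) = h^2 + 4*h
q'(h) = 2*h + 4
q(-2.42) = -3.82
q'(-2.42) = -0.84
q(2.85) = 19.52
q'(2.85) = 9.70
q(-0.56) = -1.93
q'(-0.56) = 2.88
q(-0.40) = -1.44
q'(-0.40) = 3.20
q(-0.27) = -1.01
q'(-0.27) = 3.46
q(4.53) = 38.64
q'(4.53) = 13.06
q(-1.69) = -3.90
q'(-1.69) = 0.62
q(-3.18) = -2.61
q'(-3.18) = -2.36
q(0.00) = 0.00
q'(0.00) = 4.00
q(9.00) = 117.00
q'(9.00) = 22.00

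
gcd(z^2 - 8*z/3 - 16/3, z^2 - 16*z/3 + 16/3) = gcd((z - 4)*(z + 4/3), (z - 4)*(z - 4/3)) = z - 4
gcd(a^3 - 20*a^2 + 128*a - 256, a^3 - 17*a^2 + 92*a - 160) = a^2 - 12*a + 32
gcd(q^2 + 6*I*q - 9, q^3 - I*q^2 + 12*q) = q + 3*I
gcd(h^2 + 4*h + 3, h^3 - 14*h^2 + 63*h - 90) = 1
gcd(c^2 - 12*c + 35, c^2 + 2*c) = 1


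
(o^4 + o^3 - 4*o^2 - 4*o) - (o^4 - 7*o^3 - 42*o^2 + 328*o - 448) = 8*o^3 + 38*o^2 - 332*o + 448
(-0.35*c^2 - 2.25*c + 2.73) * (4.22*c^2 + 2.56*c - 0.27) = -1.477*c^4 - 10.391*c^3 + 5.8551*c^2 + 7.5963*c - 0.7371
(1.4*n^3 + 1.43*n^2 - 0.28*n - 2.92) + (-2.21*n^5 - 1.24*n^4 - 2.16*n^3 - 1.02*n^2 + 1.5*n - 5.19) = -2.21*n^5 - 1.24*n^4 - 0.76*n^3 + 0.41*n^2 + 1.22*n - 8.11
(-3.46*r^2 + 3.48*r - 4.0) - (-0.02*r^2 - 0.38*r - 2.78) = -3.44*r^2 + 3.86*r - 1.22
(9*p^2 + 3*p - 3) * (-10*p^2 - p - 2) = -90*p^4 - 39*p^3 + 9*p^2 - 3*p + 6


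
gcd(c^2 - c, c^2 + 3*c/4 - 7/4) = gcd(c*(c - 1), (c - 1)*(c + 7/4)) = c - 1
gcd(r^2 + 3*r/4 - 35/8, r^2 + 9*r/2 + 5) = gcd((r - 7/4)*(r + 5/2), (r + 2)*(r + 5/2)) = r + 5/2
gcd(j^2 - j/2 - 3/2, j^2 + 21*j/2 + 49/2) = 1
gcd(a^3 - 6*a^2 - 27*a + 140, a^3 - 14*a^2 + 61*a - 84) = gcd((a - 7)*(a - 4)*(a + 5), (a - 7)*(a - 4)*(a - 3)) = a^2 - 11*a + 28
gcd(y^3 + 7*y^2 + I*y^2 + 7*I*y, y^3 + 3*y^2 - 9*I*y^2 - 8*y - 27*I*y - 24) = 1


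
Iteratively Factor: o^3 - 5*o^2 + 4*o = (o - 1)*(o^2 - 4*o) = o*(o - 1)*(o - 4)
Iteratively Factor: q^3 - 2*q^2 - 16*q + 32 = (q + 4)*(q^2 - 6*q + 8) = (q - 2)*(q + 4)*(q - 4)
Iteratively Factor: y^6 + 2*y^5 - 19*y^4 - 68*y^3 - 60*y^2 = (y)*(y^5 + 2*y^4 - 19*y^3 - 68*y^2 - 60*y) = y*(y + 2)*(y^4 - 19*y^2 - 30*y) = y*(y + 2)*(y + 3)*(y^3 - 3*y^2 - 10*y) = y*(y + 2)^2*(y + 3)*(y^2 - 5*y) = y^2*(y + 2)^2*(y + 3)*(y - 5)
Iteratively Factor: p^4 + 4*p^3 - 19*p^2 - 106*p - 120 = (p + 3)*(p^3 + p^2 - 22*p - 40) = (p + 3)*(p + 4)*(p^2 - 3*p - 10) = (p - 5)*(p + 3)*(p + 4)*(p + 2)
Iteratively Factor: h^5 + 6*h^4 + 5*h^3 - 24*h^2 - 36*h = (h - 2)*(h^4 + 8*h^3 + 21*h^2 + 18*h) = (h - 2)*(h + 2)*(h^3 + 6*h^2 + 9*h) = h*(h - 2)*(h + 2)*(h^2 + 6*h + 9) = h*(h - 2)*(h + 2)*(h + 3)*(h + 3)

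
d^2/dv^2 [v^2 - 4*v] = 2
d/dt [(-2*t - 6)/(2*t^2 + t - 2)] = 2*(-2*t^2 - t + (t + 3)*(4*t + 1) + 2)/(2*t^2 + t - 2)^2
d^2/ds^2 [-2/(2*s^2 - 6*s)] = 2*(s*(s - 3) - (2*s - 3)^2)/(s^3*(s - 3)^3)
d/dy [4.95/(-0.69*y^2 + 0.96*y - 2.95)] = (6.831*y - 4.752)/(0.69*y^2 - 0.96*y + 2.95)^2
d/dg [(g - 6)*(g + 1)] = 2*g - 5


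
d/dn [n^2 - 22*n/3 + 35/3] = 2*n - 22/3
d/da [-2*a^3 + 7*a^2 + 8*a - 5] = -6*a^2 + 14*a + 8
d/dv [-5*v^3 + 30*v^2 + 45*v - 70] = -15*v^2 + 60*v + 45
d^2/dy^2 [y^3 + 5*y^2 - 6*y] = 6*y + 10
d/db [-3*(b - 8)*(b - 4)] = 36 - 6*b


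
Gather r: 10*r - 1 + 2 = 10*r + 1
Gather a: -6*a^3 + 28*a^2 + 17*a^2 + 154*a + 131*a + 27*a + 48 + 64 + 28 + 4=-6*a^3 + 45*a^2 + 312*a + 144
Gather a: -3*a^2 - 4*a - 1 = -3*a^2 - 4*a - 1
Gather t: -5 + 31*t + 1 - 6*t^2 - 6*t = -6*t^2 + 25*t - 4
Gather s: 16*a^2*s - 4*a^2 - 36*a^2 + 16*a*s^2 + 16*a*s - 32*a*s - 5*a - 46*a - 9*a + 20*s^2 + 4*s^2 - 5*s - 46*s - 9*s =-40*a^2 - 60*a + s^2*(16*a + 24) + s*(16*a^2 - 16*a - 60)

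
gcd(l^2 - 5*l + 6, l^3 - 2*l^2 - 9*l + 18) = l^2 - 5*l + 6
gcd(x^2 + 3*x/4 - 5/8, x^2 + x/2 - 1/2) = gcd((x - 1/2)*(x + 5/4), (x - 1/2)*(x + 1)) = x - 1/2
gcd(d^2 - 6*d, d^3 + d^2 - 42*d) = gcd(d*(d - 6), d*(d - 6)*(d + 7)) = d^2 - 6*d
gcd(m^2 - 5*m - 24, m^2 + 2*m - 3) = m + 3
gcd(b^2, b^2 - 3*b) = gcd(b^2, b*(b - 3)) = b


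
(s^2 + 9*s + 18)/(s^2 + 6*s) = (s + 3)/s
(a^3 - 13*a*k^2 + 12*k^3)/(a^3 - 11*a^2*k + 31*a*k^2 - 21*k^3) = (a + 4*k)/(a - 7*k)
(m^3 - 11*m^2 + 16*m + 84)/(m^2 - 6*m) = m - 5 - 14/m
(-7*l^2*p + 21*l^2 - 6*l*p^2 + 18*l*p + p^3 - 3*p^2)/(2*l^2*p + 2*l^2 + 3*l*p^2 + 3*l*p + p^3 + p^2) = (-7*l*p + 21*l + p^2 - 3*p)/(2*l*p + 2*l + p^2 + p)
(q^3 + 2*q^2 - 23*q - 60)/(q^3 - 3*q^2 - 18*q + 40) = (q + 3)/(q - 2)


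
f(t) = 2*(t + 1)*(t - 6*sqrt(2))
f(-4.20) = 81.19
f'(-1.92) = -22.65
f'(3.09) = -2.61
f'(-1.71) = -21.81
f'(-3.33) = -28.29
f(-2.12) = 23.76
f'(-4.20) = -31.77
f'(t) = 4*t - 12*sqrt(2) + 2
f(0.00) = -16.97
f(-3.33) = 55.06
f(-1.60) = 12.10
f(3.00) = -43.88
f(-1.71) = 14.48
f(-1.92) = 19.15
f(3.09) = -44.13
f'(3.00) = -2.97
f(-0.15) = -14.68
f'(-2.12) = -23.45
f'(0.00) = -14.97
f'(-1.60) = -21.37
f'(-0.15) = -15.57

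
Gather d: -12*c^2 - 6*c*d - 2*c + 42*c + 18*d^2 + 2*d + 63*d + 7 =-12*c^2 + 40*c + 18*d^2 + d*(65 - 6*c) + 7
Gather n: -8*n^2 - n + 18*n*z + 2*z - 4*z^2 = -8*n^2 + n*(18*z - 1) - 4*z^2 + 2*z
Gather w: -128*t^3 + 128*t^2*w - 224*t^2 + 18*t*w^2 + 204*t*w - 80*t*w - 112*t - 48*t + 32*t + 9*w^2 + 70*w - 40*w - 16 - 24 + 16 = -128*t^3 - 224*t^2 - 128*t + w^2*(18*t + 9) + w*(128*t^2 + 124*t + 30) - 24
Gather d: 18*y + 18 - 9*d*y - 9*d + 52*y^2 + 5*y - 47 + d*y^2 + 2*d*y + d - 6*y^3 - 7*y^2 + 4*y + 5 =d*(y^2 - 7*y - 8) - 6*y^3 + 45*y^2 + 27*y - 24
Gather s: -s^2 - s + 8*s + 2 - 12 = -s^2 + 7*s - 10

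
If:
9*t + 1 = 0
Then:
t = -1/9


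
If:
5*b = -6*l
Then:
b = -6*l/5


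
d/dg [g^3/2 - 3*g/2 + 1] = 3*g^2/2 - 3/2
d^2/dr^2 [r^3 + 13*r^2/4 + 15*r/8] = 6*r + 13/2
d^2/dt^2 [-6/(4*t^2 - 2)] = 12*(-6*t^2 - 1)/(2*t^2 - 1)^3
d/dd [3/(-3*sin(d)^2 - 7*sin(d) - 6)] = 3*(6*sin(d) + 7)*cos(d)/(3*sin(d)^2 + 7*sin(d) + 6)^2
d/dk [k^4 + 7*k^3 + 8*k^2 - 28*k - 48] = 4*k^3 + 21*k^2 + 16*k - 28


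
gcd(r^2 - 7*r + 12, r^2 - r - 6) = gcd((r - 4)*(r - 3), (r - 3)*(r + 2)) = r - 3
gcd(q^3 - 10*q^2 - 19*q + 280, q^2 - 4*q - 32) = q - 8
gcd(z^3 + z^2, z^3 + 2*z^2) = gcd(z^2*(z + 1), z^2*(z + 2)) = z^2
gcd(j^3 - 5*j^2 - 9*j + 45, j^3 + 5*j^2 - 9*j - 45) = j^2 - 9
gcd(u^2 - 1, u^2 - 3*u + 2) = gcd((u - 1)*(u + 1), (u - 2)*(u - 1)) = u - 1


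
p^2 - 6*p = p*(p - 6)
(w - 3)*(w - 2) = w^2 - 5*w + 6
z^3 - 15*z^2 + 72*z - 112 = (z - 7)*(z - 4)^2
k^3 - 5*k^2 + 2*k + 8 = (k - 4)*(k - 2)*(k + 1)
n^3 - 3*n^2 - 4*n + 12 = (n - 3)*(n - 2)*(n + 2)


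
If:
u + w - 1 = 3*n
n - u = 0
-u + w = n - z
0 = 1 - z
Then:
No Solution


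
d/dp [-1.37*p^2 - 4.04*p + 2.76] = -2.74*p - 4.04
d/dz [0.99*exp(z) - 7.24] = 0.99*exp(z)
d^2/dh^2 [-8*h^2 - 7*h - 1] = -16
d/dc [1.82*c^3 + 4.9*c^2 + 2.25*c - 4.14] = 5.46*c^2 + 9.8*c + 2.25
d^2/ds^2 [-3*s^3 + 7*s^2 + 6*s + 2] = 14 - 18*s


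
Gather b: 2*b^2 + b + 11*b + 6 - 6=2*b^2 + 12*b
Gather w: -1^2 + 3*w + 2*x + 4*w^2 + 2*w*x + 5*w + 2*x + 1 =4*w^2 + w*(2*x + 8) + 4*x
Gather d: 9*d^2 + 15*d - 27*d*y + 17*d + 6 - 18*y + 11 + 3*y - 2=9*d^2 + d*(32 - 27*y) - 15*y + 15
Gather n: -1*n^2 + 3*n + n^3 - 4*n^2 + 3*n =n^3 - 5*n^2 + 6*n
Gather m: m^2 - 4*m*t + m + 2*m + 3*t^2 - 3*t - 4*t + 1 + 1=m^2 + m*(3 - 4*t) + 3*t^2 - 7*t + 2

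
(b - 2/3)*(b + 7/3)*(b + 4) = b^3 + 17*b^2/3 + 46*b/9 - 56/9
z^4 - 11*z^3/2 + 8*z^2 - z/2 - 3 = (z - 3)*(z - 2)*(z - 1)*(z + 1/2)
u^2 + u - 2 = (u - 1)*(u + 2)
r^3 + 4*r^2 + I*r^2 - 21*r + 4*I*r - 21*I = (r - 3)*(r + 7)*(r + I)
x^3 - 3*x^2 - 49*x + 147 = (x - 7)*(x - 3)*(x + 7)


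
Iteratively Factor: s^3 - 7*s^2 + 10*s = (s)*(s^2 - 7*s + 10) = s*(s - 5)*(s - 2)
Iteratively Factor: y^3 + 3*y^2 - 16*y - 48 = (y + 4)*(y^2 - y - 12) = (y + 3)*(y + 4)*(y - 4)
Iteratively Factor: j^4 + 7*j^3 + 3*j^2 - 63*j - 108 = (j + 3)*(j^3 + 4*j^2 - 9*j - 36) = (j - 3)*(j + 3)*(j^2 + 7*j + 12) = (j - 3)*(j + 3)*(j + 4)*(j + 3)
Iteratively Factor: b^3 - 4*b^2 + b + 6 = (b + 1)*(b^2 - 5*b + 6) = (b - 2)*(b + 1)*(b - 3)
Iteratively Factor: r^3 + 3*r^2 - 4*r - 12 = (r + 3)*(r^2 - 4) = (r - 2)*(r + 3)*(r + 2)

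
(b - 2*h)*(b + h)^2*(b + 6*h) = b^4 + 6*b^3*h - 3*b^2*h^2 - 20*b*h^3 - 12*h^4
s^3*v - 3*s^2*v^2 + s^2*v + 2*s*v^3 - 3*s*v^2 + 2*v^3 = (s - 2*v)*(s - v)*(s*v + v)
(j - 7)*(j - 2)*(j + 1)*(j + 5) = j^4 - 3*j^3 - 35*j^2 + 39*j + 70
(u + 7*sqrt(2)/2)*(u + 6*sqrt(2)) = u^2 + 19*sqrt(2)*u/2 + 42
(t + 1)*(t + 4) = t^2 + 5*t + 4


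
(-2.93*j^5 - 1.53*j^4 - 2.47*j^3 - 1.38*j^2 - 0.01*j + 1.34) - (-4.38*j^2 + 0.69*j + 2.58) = -2.93*j^5 - 1.53*j^4 - 2.47*j^3 + 3.0*j^2 - 0.7*j - 1.24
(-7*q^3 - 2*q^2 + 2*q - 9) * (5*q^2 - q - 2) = -35*q^5 - 3*q^4 + 26*q^3 - 43*q^2 + 5*q + 18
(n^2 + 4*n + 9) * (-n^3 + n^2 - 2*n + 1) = -n^5 - 3*n^4 - 7*n^3 + 2*n^2 - 14*n + 9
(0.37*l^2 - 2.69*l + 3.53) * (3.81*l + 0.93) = 1.4097*l^3 - 9.9048*l^2 + 10.9476*l + 3.2829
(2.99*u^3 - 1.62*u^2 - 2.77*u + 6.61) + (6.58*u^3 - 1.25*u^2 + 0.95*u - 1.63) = 9.57*u^3 - 2.87*u^2 - 1.82*u + 4.98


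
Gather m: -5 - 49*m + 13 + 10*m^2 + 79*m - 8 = 10*m^2 + 30*m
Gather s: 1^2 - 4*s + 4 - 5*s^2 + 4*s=5 - 5*s^2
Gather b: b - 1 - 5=b - 6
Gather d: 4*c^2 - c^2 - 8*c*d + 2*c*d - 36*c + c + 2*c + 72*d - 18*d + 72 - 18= 3*c^2 - 33*c + d*(54 - 6*c) + 54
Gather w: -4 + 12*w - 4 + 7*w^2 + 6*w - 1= 7*w^2 + 18*w - 9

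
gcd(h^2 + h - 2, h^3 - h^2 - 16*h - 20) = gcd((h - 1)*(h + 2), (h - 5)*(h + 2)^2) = h + 2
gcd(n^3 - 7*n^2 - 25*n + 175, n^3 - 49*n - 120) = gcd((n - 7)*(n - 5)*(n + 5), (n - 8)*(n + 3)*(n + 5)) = n + 5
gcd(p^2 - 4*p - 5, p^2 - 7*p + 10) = p - 5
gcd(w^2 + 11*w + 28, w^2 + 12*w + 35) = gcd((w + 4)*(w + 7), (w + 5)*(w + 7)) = w + 7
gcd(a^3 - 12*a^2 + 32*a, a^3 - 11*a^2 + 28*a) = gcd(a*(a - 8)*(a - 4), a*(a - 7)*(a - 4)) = a^2 - 4*a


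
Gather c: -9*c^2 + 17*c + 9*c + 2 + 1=-9*c^2 + 26*c + 3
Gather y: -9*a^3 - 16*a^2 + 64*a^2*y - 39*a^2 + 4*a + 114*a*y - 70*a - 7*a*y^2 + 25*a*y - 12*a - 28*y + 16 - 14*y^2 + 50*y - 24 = -9*a^3 - 55*a^2 - 78*a + y^2*(-7*a - 14) + y*(64*a^2 + 139*a + 22) - 8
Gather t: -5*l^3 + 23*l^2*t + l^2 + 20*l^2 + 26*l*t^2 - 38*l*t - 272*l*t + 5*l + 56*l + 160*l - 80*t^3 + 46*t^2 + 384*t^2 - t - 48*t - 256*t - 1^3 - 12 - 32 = -5*l^3 + 21*l^2 + 221*l - 80*t^3 + t^2*(26*l + 430) + t*(23*l^2 - 310*l - 305) - 45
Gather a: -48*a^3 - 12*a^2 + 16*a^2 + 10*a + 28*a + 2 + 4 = -48*a^3 + 4*a^2 + 38*a + 6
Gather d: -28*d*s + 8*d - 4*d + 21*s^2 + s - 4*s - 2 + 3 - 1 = d*(4 - 28*s) + 21*s^2 - 3*s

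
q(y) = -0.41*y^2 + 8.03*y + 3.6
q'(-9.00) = 15.41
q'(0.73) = 7.43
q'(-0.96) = 8.82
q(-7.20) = -75.47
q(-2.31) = -17.14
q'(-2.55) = 10.12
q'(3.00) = 5.57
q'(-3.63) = 11.01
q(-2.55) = -19.54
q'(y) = 8.03 - 0.82*y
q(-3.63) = -30.95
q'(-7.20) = 13.93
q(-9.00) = -101.88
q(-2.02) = -14.29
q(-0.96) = -4.49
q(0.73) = 9.24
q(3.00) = 24.00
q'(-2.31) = 9.92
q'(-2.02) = 9.69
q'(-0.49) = 8.43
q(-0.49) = -0.43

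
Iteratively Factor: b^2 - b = (b - 1)*(b)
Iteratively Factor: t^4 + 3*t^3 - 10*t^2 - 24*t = (t + 2)*(t^3 + t^2 - 12*t) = (t - 3)*(t + 2)*(t^2 + 4*t) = (t - 3)*(t + 2)*(t + 4)*(t)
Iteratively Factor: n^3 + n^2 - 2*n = (n)*(n^2 + n - 2) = n*(n + 2)*(n - 1)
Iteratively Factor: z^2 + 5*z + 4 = (z + 1)*(z + 4)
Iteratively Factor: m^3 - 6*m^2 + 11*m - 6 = (m - 1)*(m^2 - 5*m + 6) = (m - 2)*(m - 1)*(m - 3)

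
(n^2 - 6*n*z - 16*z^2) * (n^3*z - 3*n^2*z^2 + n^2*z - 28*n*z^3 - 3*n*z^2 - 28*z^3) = n^5*z - 9*n^4*z^2 + n^4*z - 26*n^3*z^3 - 9*n^3*z^2 + 216*n^2*z^4 - 26*n^2*z^3 + 448*n*z^5 + 216*n*z^4 + 448*z^5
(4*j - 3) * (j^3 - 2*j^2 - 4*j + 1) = 4*j^4 - 11*j^3 - 10*j^2 + 16*j - 3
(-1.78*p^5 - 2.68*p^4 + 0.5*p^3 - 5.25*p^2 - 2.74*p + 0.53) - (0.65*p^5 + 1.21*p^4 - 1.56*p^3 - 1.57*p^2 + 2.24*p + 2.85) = -2.43*p^5 - 3.89*p^4 + 2.06*p^3 - 3.68*p^2 - 4.98*p - 2.32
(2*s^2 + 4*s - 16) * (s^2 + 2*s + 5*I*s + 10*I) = 2*s^4 + 8*s^3 + 10*I*s^3 - 8*s^2 + 40*I*s^2 - 32*s - 40*I*s - 160*I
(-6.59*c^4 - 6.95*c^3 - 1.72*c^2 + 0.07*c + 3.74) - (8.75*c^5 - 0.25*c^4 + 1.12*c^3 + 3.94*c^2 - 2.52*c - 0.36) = -8.75*c^5 - 6.34*c^4 - 8.07*c^3 - 5.66*c^2 + 2.59*c + 4.1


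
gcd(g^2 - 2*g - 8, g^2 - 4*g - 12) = g + 2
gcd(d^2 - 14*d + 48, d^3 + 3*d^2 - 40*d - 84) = d - 6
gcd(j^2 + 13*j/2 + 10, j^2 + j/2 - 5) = j + 5/2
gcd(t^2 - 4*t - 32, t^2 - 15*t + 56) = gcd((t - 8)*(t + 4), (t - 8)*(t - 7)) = t - 8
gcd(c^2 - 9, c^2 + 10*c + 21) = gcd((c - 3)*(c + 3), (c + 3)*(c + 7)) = c + 3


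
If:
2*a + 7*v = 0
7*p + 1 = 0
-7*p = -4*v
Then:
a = 7/8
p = -1/7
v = -1/4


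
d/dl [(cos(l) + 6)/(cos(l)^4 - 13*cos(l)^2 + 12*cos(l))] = (3*(1 - cos(2*l))^2/4 - 138*cos(l) - 7*cos(2*l)/2 + 6*cos(3*l) + 131/2)*sin(l)/((cos(l)^3 - 13*cos(l) + 12)^2*cos(l)^2)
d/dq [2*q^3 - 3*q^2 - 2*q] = 6*q^2 - 6*q - 2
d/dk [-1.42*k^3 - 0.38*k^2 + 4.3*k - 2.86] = -4.26*k^2 - 0.76*k + 4.3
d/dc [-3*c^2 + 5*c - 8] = 5 - 6*c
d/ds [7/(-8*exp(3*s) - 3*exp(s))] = 21*(8*exp(2*s) + 1)*exp(-s)/(8*exp(2*s) + 3)^2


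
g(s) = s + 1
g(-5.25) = -4.25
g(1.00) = 2.00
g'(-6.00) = 1.00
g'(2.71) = 1.00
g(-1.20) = -0.20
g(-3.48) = -2.48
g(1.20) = 2.20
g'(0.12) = 1.00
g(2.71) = 3.71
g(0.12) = 1.12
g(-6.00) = -5.00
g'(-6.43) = 1.00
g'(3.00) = 1.00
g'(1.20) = 1.00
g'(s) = 1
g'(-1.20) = 1.00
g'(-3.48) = 1.00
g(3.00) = 4.00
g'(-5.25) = 1.00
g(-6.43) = -5.43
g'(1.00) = 1.00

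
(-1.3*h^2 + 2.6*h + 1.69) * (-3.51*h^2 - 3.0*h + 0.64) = 4.563*h^4 - 5.226*h^3 - 14.5639*h^2 - 3.406*h + 1.0816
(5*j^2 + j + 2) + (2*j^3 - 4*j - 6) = 2*j^3 + 5*j^2 - 3*j - 4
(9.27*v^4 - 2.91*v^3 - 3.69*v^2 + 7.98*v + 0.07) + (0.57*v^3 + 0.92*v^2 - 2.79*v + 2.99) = 9.27*v^4 - 2.34*v^3 - 2.77*v^2 + 5.19*v + 3.06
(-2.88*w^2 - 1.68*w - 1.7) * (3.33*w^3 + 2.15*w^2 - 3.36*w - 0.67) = -9.5904*w^5 - 11.7864*w^4 + 0.403800000000001*w^3 + 3.9194*w^2 + 6.8376*w + 1.139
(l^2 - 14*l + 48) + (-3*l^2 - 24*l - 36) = -2*l^2 - 38*l + 12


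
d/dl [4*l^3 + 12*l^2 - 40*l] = 12*l^2 + 24*l - 40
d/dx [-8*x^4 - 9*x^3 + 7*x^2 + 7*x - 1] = -32*x^3 - 27*x^2 + 14*x + 7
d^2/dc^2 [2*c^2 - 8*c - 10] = 4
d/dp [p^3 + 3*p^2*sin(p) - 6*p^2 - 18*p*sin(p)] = 3*p^2*cos(p) + 3*p^2 + 6*p*sin(p) - 18*p*cos(p) - 12*p - 18*sin(p)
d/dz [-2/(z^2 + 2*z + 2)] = 4*(z + 1)/(z^2 + 2*z + 2)^2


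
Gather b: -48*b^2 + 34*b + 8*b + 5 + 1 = -48*b^2 + 42*b + 6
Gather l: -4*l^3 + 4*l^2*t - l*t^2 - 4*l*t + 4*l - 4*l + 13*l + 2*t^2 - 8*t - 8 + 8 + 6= -4*l^3 + 4*l^2*t + l*(-t^2 - 4*t + 13) + 2*t^2 - 8*t + 6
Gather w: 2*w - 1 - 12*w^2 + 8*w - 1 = -12*w^2 + 10*w - 2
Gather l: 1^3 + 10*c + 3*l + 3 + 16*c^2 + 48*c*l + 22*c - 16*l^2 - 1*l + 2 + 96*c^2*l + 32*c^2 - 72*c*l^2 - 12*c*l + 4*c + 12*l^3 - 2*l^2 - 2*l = 48*c^2 + 36*c + 12*l^3 + l^2*(-72*c - 18) + l*(96*c^2 + 36*c) + 6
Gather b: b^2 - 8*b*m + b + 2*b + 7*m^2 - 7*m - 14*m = b^2 + b*(3 - 8*m) + 7*m^2 - 21*m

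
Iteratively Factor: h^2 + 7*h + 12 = (h + 3)*(h + 4)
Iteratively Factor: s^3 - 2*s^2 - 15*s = (s - 5)*(s^2 + 3*s) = (s - 5)*(s + 3)*(s)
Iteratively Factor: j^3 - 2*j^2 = (j)*(j^2 - 2*j) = j^2*(j - 2)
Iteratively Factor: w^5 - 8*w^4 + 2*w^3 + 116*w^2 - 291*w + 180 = (w - 5)*(w^4 - 3*w^3 - 13*w^2 + 51*w - 36) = (w - 5)*(w - 3)*(w^3 - 13*w + 12) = (w - 5)*(w - 3)*(w - 1)*(w^2 + w - 12) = (w - 5)*(w - 3)^2*(w - 1)*(w + 4)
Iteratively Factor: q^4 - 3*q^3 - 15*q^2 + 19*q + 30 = (q + 3)*(q^3 - 6*q^2 + 3*q + 10) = (q - 5)*(q + 3)*(q^2 - q - 2) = (q - 5)*(q + 1)*(q + 3)*(q - 2)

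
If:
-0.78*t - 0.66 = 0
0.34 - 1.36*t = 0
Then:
No Solution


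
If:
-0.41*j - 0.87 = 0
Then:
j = -2.12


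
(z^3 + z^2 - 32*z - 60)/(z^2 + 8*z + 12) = (z^2 - z - 30)/(z + 6)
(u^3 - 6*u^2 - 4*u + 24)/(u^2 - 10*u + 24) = (u^2 - 4)/(u - 4)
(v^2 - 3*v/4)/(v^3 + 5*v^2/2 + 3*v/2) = (4*v - 3)/(2*(2*v^2 + 5*v + 3))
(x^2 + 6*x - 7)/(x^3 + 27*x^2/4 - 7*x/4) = 4*(x - 1)/(x*(4*x - 1))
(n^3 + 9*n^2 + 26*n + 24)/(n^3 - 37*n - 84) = (n + 2)/(n - 7)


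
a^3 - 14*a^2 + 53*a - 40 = (a - 8)*(a - 5)*(a - 1)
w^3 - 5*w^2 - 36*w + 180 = (w - 6)*(w - 5)*(w + 6)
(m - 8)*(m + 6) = m^2 - 2*m - 48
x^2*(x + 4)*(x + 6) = x^4 + 10*x^3 + 24*x^2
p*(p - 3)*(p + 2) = p^3 - p^2 - 6*p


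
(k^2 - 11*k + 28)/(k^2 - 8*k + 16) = (k - 7)/(k - 4)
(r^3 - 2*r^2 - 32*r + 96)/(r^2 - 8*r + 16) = r + 6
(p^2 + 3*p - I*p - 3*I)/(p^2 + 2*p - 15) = (p^2 + p*(3 - I) - 3*I)/(p^2 + 2*p - 15)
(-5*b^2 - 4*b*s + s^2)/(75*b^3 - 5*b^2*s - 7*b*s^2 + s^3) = (b + s)/(-15*b^2 - 2*b*s + s^2)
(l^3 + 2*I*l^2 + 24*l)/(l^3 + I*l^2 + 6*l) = (l^2 + 2*I*l + 24)/(l^2 + I*l + 6)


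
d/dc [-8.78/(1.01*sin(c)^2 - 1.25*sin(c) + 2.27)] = (17.7356*sin(c) - 10.975)*cos(c)/(1.01*sin(c)^2 - 1.25*sin(c) + 2.27)^2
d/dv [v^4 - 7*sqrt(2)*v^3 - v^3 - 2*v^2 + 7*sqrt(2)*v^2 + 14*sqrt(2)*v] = 4*v^3 - 21*sqrt(2)*v^2 - 3*v^2 - 4*v + 14*sqrt(2)*v + 14*sqrt(2)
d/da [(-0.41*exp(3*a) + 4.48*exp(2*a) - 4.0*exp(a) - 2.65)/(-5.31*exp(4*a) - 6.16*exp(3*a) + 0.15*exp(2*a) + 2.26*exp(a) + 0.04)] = (-2.1771*exp(6*a) + 47.5776*exp(5*a) - 36.1847*exp(4*a) - 107.4192*exp(3*a) - 38.2964*exp(2*a) + 1.1534*exp(a) + 5.829)*exp(a)/(28.1961*exp(8*a) + 65.4192*exp(7*a) + 36.3526*exp(6*a) - 25.8492*exp(5*a) - 28.2455*exp(4*a) + 0.1852*exp(3*a) + 5.1196*exp(2*a) + 0.1808*exp(a) + 0.0016)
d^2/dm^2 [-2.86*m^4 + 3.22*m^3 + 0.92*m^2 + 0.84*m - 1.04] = -34.32*m^2 + 19.32*m + 1.84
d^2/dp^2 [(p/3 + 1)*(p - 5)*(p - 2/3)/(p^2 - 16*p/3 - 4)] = 2*(41*p^3 + 558*p^2 - 2484*p + 5160)/(27*p^6 - 432*p^5 + 1980*p^4 - 640*p^3 - 7920*p^2 - 6912*p - 1728)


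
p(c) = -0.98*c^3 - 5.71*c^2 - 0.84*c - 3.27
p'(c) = -2.94*c^2 - 11.42*c - 0.84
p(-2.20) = -18.62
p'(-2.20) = 10.05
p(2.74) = -68.60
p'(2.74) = -54.20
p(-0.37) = -3.69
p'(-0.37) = 2.98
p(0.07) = -3.36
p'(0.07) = -1.65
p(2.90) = -77.63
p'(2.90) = -58.68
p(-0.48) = -4.07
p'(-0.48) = 3.96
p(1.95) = -33.89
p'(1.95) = -34.29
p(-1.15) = -8.37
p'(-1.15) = 8.40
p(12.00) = -2529.03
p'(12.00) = -561.24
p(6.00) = -425.55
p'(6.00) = -175.20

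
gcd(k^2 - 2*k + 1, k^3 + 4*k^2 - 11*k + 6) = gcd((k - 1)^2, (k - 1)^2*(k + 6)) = k^2 - 2*k + 1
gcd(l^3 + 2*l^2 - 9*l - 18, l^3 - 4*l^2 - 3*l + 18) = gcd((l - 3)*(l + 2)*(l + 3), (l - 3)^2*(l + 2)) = l^2 - l - 6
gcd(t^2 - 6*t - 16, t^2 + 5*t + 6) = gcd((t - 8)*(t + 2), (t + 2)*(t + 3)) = t + 2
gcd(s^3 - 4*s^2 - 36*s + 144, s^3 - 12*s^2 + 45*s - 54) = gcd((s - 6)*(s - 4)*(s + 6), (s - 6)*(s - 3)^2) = s - 6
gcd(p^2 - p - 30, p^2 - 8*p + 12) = p - 6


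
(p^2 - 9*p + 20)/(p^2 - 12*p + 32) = (p - 5)/(p - 8)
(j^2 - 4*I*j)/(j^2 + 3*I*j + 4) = j*(j - 4*I)/(j^2 + 3*I*j + 4)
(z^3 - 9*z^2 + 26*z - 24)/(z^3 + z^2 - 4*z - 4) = (z^2 - 7*z + 12)/(z^2 + 3*z + 2)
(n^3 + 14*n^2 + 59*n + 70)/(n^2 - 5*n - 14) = (n^2 + 12*n + 35)/(n - 7)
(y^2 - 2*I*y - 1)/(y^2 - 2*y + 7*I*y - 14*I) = (y^2 - 2*I*y - 1)/(y^2 + y*(-2 + 7*I) - 14*I)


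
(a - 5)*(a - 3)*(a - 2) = a^3 - 10*a^2 + 31*a - 30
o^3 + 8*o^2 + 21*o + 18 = (o + 2)*(o + 3)^2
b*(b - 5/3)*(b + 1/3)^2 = b^4 - b^3 - b^2 - 5*b/27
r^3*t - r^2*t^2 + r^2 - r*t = r*(r - t)*(r*t + 1)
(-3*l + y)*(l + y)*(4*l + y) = -12*l^3 - 11*l^2*y + 2*l*y^2 + y^3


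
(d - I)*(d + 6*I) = d^2 + 5*I*d + 6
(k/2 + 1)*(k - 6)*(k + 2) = k^3/2 - k^2 - 10*k - 12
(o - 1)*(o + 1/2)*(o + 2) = o^3 + 3*o^2/2 - 3*o/2 - 1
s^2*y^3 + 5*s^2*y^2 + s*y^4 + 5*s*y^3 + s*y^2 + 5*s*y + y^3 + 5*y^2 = y*(s + y)*(y + 5)*(s*y + 1)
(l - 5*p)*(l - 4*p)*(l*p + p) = l^3*p - 9*l^2*p^2 + l^2*p + 20*l*p^3 - 9*l*p^2 + 20*p^3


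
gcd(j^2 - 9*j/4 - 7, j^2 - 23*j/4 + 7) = j - 4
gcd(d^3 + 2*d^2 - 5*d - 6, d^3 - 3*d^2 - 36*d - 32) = d + 1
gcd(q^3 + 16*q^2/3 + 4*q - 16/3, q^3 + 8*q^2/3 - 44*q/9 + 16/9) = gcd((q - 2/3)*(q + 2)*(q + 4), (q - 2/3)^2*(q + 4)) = q^2 + 10*q/3 - 8/3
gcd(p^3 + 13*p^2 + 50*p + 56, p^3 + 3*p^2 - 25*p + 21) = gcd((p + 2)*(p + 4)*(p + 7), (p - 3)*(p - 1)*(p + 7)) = p + 7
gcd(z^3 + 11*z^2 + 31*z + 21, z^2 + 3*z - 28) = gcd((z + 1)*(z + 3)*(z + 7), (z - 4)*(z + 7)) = z + 7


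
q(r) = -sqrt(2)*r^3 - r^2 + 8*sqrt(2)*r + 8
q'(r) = -3*sqrt(2)*r^2 - 2*r + 8*sqrt(2)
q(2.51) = 7.73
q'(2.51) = -20.44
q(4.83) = -120.04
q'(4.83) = -97.32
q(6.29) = -312.34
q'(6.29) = -169.12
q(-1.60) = -6.87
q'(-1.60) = 3.65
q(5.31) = -171.86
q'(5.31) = -118.93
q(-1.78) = -7.33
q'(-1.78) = 1.43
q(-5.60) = 161.64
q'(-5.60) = -110.54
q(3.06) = -7.26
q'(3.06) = -34.53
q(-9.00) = 856.14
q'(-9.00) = -314.34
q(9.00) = -1002.14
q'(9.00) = -350.34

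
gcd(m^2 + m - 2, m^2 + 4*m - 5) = m - 1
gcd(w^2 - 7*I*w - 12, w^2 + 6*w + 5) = 1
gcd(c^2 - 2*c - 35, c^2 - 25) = c + 5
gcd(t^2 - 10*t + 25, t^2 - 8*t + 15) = t - 5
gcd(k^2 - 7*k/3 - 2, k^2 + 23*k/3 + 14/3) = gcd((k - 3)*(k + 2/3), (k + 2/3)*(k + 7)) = k + 2/3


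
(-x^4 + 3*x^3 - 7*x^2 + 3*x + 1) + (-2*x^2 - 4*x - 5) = -x^4 + 3*x^3 - 9*x^2 - x - 4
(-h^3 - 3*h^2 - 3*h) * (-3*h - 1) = 3*h^4 + 10*h^3 + 12*h^2 + 3*h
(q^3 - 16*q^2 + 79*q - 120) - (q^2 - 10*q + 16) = q^3 - 17*q^2 + 89*q - 136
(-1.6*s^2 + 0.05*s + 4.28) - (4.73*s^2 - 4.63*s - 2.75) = -6.33*s^2 + 4.68*s + 7.03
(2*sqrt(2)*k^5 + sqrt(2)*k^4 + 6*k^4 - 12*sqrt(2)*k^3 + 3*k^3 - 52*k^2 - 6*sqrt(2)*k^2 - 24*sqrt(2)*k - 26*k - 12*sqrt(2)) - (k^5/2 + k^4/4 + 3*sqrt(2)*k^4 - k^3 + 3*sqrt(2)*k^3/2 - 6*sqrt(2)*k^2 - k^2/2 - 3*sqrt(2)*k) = -k^5/2 + 2*sqrt(2)*k^5 - 2*sqrt(2)*k^4 + 23*k^4/4 - 27*sqrt(2)*k^3/2 + 4*k^3 - 103*k^2/2 - 21*sqrt(2)*k - 26*k - 12*sqrt(2)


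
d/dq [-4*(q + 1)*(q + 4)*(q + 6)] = -12*q^2 - 88*q - 136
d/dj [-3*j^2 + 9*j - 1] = 9 - 6*j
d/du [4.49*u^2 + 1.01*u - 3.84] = 8.98*u + 1.01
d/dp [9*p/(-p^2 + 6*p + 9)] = 9*(p^2 + 9)/(p^4 - 12*p^3 + 18*p^2 + 108*p + 81)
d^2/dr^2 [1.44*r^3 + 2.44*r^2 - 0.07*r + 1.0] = 8.64*r + 4.88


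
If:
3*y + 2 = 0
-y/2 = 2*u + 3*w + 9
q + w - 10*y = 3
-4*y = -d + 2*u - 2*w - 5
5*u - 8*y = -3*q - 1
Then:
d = -239/63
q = -73/63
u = -4/7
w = -158/63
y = -2/3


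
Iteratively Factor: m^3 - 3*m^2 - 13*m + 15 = (m - 1)*(m^2 - 2*m - 15) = (m - 5)*(m - 1)*(m + 3)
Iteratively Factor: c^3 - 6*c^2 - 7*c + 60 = (c - 4)*(c^2 - 2*c - 15) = (c - 5)*(c - 4)*(c + 3)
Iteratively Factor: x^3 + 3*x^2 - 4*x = (x + 4)*(x^2 - x) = (x - 1)*(x + 4)*(x)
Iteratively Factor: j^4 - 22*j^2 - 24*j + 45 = (j - 5)*(j^3 + 5*j^2 + 3*j - 9) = (j - 5)*(j - 1)*(j^2 + 6*j + 9) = (j - 5)*(j - 1)*(j + 3)*(j + 3)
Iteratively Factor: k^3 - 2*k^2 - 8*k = (k + 2)*(k^2 - 4*k) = k*(k + 2)*(k - 4)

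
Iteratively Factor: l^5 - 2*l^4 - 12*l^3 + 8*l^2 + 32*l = (l)*(l^4 - 2*l^3 - 12*l^2 + 8*l + 32) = l*(l + 2)*(l^3 - 4*l^2 - 4*l + 16) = l*(l - 4)*(l + 2)*(l^2 - 4) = l*(l - 4)*(l - 2)*(l + 2)*(l + 2)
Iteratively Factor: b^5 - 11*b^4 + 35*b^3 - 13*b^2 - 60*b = (b - 5)*(b^4 - 6*b^3 + 5*b^2 + 12*b) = b*(b - 5)*(b^3 - 6*b^2 + 5*b + 12) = b*(b - 5)*(b - 3)*(b^2 - 3*b - 4) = b*(b - 5)*(b - 4)*(b - 3)*(b + 1)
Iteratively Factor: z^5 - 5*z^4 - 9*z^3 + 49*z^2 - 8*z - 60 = (z - 2)*(z^4 - 3*z^3 - 15*z^2 + 19*z + 30) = (z - 2)*(z + 3)*(z^3 - 6*z^2 + 3*z + 10) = (z - 2)*(z + 1)*(z + 3)*(z^2 - 7*z + 10) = (z - 5)*(z - 2)*(z + 1)*(z + 3)*(z - 2)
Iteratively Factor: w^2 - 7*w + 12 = (w - 4)*(w - 3)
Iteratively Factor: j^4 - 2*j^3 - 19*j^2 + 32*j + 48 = (j + 4)*(j^3 - 6*j^2 + 5*j + 12) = (j - 3)*(j + 4)*(j^2 - 3*j - 4) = (j - 4)*(j - 3)*(j + 4)*(j + 1)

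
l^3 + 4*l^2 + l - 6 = (l - 1)*(l + 2)*(l + 3)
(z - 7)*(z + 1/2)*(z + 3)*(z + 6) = z^4 + 5*z^3/2 - 44*z^2 - 297*z/2 - 63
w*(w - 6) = w^2 - 6*w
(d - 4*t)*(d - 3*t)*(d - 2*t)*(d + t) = d^4 - 8*d^3*t + 17*d^2*t^2 + 2*d*t^3 - 24*t^4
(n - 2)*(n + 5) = n^2 + 3*n - 10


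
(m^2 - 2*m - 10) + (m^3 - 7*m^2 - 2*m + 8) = m^3 - 6*m^2 - 4*m - 2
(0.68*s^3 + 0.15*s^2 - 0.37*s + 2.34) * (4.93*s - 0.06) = 3.3524*s^4 + 0.6987*s^3 - 1.8331*s^2 + 11.5584*s - 0.1404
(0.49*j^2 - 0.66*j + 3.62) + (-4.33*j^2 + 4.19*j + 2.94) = -3.84*j^2 + 3.53*j + 6.56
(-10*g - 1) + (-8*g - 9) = -18*g - 10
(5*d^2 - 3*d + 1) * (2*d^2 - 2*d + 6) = 10*d^4 - 16*d^3 + 38*d^2 - 20*d + 6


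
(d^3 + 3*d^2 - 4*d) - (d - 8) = d^3 + 3*d^2 - 5*d + 8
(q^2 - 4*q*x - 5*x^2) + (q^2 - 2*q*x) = 2*q^2 - 6*q*x - 5*x^2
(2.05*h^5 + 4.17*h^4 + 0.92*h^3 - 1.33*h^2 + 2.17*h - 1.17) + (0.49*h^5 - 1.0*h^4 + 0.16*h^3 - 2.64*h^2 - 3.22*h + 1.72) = 2.54*h^5 + 3.17*h^4 + 1.08*h^3 - 3.97*h^2 - 1.05*h + 0.55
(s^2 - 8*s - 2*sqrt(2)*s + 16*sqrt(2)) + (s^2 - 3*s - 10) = 2*s^2 - 11*s - 2*sqrt(2)*s - 10 + 16*sqrt(2)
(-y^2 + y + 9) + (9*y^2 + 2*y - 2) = 8*y^2 + 3*y + 7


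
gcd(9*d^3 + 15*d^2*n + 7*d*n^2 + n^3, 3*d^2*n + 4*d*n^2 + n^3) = 3*d^2 + 4*d*n + n^2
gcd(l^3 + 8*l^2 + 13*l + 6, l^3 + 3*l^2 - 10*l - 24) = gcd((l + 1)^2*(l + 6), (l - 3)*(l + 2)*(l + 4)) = 1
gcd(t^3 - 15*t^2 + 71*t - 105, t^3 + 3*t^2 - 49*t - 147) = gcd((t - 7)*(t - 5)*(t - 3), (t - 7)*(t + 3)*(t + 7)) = t - 7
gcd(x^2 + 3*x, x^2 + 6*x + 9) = x + 3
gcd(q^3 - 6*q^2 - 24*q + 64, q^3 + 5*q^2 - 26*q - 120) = q + 4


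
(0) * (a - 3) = 0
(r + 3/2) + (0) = r + 3/2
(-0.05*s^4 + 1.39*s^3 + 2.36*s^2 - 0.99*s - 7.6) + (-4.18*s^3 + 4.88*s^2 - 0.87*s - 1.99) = -0.05*s^4 - 2.79*s^3 + 7.24*s^2 - 1.86*s - 9.59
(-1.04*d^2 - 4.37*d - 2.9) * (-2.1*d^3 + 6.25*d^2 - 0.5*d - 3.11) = 2.184*d^5 + 2.677*d^4 - 20.7025*d^3 - 12.7056*d^2 + 15.0407*d + 9.019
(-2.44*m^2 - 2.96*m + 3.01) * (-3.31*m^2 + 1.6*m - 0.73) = 8.0764*m^4 + 5.8936*m^3 - 12.9179*m^2 + 6.9768*m - 2.1973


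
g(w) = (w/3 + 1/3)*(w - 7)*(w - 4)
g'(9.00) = 26.67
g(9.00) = 33.33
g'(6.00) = 1.67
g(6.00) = -4.67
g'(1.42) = -1.78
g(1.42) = 11.61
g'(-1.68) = 19.69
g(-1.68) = -11.18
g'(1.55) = -2.26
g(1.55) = 11.35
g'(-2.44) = 27.89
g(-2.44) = -29.18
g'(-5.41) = 71.00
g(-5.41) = -171.66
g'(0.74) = 1.28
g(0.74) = 11.84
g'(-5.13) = 66.18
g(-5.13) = -152.46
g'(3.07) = -5.38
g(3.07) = 4.96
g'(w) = (w/3 + 1/3)*(w - 7) + (w/3 + 1/3)*(w - 4) + (w - 7)*(w - 4)/3 = w^2 - 20*w/3 + 17/3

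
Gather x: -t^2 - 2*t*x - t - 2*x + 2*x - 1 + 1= -t^2 - 2*t*x - t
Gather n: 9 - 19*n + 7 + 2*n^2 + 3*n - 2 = 2*n^2 - 16*n + 14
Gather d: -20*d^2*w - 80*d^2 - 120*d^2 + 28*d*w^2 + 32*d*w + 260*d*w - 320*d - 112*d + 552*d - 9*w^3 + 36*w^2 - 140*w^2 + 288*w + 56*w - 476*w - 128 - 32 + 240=d^2*(-20*w - 200) + d*(28*w^2 + 292*w + 120) - 9*w^3 - 104*w^2 - 132*w + 80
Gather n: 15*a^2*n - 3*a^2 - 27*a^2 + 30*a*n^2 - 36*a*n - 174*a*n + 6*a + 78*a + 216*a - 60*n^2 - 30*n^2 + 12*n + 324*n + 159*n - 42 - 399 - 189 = -30*a^2 + 300*a + n^2*(30*a - 90) + n*(15*a^2 - 210*a + 495) - 630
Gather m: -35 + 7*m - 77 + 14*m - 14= 21*m - 126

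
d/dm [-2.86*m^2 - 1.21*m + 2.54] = -5.72*m - 1.21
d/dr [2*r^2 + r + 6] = 4*r + 1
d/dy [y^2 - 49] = 2*y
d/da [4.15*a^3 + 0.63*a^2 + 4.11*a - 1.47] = 12.45*a^2 + 1.26*a + 4.11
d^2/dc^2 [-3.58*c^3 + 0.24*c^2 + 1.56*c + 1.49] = 0.48 - 21.48*c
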